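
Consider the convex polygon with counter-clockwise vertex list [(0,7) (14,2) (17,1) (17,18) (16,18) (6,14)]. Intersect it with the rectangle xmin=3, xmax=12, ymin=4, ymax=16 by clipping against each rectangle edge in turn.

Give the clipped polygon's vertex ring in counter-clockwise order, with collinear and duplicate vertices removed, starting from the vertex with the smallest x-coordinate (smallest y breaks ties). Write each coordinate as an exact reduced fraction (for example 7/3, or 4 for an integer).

1. After x ≥ 3: [(3,21/2) (3,83/14) (14,2) (17,1) (17,18) (16,18) (6,14)]
2. After x ≤ 12: [(3,21/2) (3,83/14) (12,19/7) (12,82/5) (6,14)]
3. After y ≥ 4: [(3,21/2) (3,83/14) (42/5,4) (12,4) (12,82/5) (6,14)]
4. After y ≤ 16: [(3,21/2) (3,83/14) (42/5,4) (12,4) (12,16) (11,16) (6,14)]
5. Canonical ring: [(3,83/14) (42/5,4) (12,4) (12,16) (11,16) (6,14) (3,21/2)]

Clipped polygon: [(3,83/14) (42/5,4) (12,4) (12,16) (11,16) (6,14) (3,21/2)]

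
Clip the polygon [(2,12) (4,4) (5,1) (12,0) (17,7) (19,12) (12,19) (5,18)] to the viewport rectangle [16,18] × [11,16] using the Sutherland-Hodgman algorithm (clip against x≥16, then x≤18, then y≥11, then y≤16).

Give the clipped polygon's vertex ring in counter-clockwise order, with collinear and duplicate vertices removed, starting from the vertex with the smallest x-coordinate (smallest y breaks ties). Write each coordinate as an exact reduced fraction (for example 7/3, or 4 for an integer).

1. After x ≥ 16: [(16,28/5) (17,7) (19,12) (16,15)]
2. After x ≤ 18: [(16,28/5) (17,7) (18,19/2) (18,13) (16,15)]
3. After y ≥ 11: [(16,11) (18,11) (18,13) (16,15)]
4. After y ≤ 16: [(16,11) (18,11) (18,13) (16,15)]
5. Canonical ring: [(16,11) (18,11) (18,13) (16,15)]

Clipped polygon: [(16,11) (18,11) (18,13) (16,15)]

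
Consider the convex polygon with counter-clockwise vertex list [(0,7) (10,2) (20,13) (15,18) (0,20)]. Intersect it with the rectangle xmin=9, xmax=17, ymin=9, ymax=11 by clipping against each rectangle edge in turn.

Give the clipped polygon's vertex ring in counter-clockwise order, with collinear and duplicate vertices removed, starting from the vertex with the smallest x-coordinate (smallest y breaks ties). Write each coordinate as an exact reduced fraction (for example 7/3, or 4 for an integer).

Clipped polygon: [(9,9) (180/11,9) (17,97/10) (17,11) (9,11)]

1. After x ≥ 9: [(9,5/2) (10,2) (20,13) (15,18) (9,94/5)]
2. After x ≤ 17: [(9,5/2) (10,2) (17,97/10) (17,16) (15,18) (9,94/5)]
3. After y ≥ 9: [(9,9) (180/11,9) (17,97/10) (17,16) (15,18) (9,94/5)]
4. After y ≤ 11: [(9,11) (9,9) (180/11,9) (17,97/10) (17,11)]
5. Canonical ring: [(9,9) (180/11,9) (17,97/10) (17,11) (9,11)]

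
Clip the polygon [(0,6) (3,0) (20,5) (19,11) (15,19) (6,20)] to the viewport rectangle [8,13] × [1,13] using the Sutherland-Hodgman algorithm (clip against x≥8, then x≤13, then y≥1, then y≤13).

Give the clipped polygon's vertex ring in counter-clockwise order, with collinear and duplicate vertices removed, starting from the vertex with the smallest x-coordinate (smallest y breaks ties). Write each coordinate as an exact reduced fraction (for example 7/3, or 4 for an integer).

Clipped polygon: [(8,25/17) (13,50/17) (13,13) (8,13)]

1. After x ≥ 8: [(8,25/17) (20,5) (19,11) (15,19) (8,178/9)]
2. After x ≤ 13: [(8,25/17) (13,50/17) (13,173/9) (8,178/9)]
3. After y ≥ 1: [(8,25/17) (13,50/17) (13,173/9) (8,178/9)]
4. After y ≤ 13: [(8,13) (8,25/17) (13,50/17) (13,13)]
5. Canonical ring: [(8,25/17) (13,50/17) (13,13) (8,13)]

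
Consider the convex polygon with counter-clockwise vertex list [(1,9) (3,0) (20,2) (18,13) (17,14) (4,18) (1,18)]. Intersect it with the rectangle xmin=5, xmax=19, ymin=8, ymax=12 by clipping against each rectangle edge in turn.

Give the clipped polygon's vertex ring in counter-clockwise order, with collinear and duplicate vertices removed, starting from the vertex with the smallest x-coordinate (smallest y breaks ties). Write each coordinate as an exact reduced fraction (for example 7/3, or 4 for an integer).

1. After x ≥ 5: [(5,4/17) (20,2) (18,13) (17,14) (5,230/13)]
2. After x ≤ 19: [(5,4/17) (19,32/17) (19,15/2) (18,13) (17,14) (5,230/13)]
3. After y ≥ 8: [(5,8) (208/11,8) (18,13) (17,14) (5,230/13)]
4. After y ≤ 12: [(5,12) (5,8) (208/11,8) (200/11,12)]
5. Canonical ring: [(5,8) (208/11,8) (200/11,12) (5,12)]

Clipped polygon: [(5,8) (208/11,8) (200/11,12) (5,12)]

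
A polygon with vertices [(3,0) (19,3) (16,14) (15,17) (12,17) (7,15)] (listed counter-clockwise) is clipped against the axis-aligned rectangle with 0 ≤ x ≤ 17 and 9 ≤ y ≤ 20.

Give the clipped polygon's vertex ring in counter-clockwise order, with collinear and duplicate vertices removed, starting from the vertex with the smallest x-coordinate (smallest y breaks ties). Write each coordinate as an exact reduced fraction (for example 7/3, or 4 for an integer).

1. After x ≥ 0: [(3,0) (19,3) (16,14) (15,17) (12,17) (7,15)]
2. After x ≤ 17: [(3,0) (17,21/8) (17,31/3) (16,14) (15,17) (12,17) (7,15)]
3. After y ≥ 9: [(27/5,9) (17,9) (17,31/3) (16,14) (15,17) (12,17) (7,15)]
4. After y ≤ 20: [(27/5,9) (17,9) (17,31/3) (16,14) (15,17) (12,17) (7,15)]
5. Canonical ring: [(27/5,9) (17,9) (17,31/3) (16,14) (15,17) (12,17) (7,15)]

Clipped polygon: [(27/5,9) (17,9) (17,31/3) (16,14) (15,17) (12,17) (7,15)]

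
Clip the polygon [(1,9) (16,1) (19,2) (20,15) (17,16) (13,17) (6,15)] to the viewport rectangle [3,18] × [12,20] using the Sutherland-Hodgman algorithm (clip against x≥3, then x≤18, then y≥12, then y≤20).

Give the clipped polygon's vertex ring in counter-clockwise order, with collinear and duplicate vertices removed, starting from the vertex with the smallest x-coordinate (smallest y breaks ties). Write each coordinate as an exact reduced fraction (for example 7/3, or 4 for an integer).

Clipped polygon: [(7/2,12) (18,12) (18,47/3) (17,16) (13,17) (6,15)]

1. After x ≥ 3: [(3,57/5) (3,119/15) (16,1) (19,2) (20,15) (17,16) (13,17) (6,15)]
2. After x ≤ 18: [(3,57/5) (3,119/15) (16,1) (18,5/3) (18,47/3) (17,16) (13,17) (6,15)]
3. After y ≥ 12: [(7/2,12) (18,12) (18,47/3) (17,16) (13,17) (6,15)]
4. After y ≤ 20: [(7/2,12) (18,12) (18,47/3) (17,16) (13,17) (6,15)]
5. Canonical ring: [(7/2,12) (18,12) (18,47/3) (17,16) (13,17) (6,15)]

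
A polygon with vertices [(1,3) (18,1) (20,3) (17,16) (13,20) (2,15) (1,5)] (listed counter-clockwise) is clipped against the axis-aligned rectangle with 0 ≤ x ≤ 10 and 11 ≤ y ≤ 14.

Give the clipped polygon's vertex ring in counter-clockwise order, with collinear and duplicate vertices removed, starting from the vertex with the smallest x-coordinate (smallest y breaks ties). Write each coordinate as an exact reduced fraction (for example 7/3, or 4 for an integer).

1. After x ≥ 0: [(1,3) (18,1) (20,3) (17,16) (13,20) (2,15) (1,5)]
2. After x ≤ 10: [(1,3) (10,33/17) (10,205/11) (2,15) (1,5)]
3. After y ≥ 11: [(10,11) (10,205/11) (2,15) (8/5,11)]
4. After y ≤ 14: [(10,11) (10,14) (19/10,14) (8/5,11)]
5. Canonical ring: [(8/5,11) (10,11) (10,14) (19/10,14)]

Clipped polygon: [(8/5,11) (10,11) (10,14) (19/10,14)]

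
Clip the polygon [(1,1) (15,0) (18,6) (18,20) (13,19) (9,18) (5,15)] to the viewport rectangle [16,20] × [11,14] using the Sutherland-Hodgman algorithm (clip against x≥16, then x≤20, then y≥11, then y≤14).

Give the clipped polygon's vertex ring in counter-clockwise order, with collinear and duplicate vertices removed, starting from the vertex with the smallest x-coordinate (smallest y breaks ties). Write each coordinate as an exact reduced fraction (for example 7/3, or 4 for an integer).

Clipped polygon: [(16,11) (18,11) (18,14) (16,14)]

1. After x ≥ 16: [(16,2) (18,6) (18,20) (16,98/5)]
2. After x ≤ 20: [(16,2) (18,6) (18,20) (16,98/5)]
3. After y ≥ 11: [(16,11) (18,11) (18,20) (16,98/5)]
4. After y ≤ 14: [(16,14) (16,11) (18,11) (18,14)]
5. Canonical ring: [(16,11) (18,11) (18,14) (16,14)]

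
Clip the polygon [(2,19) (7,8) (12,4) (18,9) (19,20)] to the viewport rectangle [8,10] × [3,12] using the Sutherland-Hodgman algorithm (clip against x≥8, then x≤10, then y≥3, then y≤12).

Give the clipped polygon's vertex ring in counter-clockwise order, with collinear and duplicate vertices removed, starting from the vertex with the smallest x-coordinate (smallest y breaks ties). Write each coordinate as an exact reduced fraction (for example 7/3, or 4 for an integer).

Clipped polygon: [(8,36/5) (10,28/5) (10,12) (8,12)]

1. After x ≥ 8: [(8,329/17) (8,36/5) (12,4) (18,9) (19,20)]
2. After x ≤ 10: [(10,331/17) (8,329/17) (8,36/5) (10,28/5)]
3. After y ≥ 3: [(10,331/17) (8,329/17) (8,36/5) (10,28/5)]
4. After y ≤ 12: [(10,12) (8,12) (8,36/5) (10,28/5)]
5. Canonical ring: [(8,36/5) (10,28/5) (10,12) (8,12)]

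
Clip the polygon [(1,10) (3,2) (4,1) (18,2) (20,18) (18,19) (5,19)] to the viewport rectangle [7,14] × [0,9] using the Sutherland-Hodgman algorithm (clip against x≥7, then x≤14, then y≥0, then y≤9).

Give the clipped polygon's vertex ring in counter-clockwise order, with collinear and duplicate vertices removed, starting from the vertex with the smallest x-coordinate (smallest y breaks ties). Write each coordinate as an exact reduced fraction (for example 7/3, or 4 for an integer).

1. After x ≥ 7: [(7,17/14) (18,2) (20,18) (18,19) (7,19)]
2. After x ≤ 14: [(7,17/14) (14,12/7) (14,19) (7,19)]
3. After y ≥ 0: [(7,17/14) (14,12/7) (14,19) (7,19)]
4. After y ≤ 9: [(7,9) (7,17/14) (14,12/7) (14,9)]
5. Canonical ring: [(7,17/14) (14,12/7) (14,9) (7,9)]

Clipped polygon: [(7,17/14) (14,12/7) (14,9) (7,9)]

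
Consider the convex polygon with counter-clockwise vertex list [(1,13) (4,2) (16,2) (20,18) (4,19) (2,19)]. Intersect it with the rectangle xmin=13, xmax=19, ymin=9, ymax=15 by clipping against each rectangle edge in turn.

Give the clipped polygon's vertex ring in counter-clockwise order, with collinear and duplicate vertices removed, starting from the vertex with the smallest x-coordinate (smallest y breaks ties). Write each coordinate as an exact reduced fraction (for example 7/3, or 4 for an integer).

Clipped polygon: [(13,9) (71/4,9) (19,14) (19,15) (13,15)]

1. After x ≥ 13: [(13,2) (16,2) (20,18) (13,295/16)]
2. After x ≤ 19: [(13,2) (16,2) (19,14) (19,289/16) (13,295/16)]
3. After y ≥ 9: [(13,9) (71/4,9) (19,14) (19,289/16) (13,295/16)]
4. After y ≤ 15: [(13,15) (13,9) (71/4,9) (19,14) (19,15)]
5. Canonical ring: [(13,9) (71/4,9) (19,14) (19,15) (13,15)]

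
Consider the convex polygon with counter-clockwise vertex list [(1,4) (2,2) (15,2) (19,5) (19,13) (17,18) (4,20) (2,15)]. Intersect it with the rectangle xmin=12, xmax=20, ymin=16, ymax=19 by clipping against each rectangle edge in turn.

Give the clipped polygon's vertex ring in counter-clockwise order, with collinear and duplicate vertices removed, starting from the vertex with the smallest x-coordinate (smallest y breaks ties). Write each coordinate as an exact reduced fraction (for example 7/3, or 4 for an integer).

Clipped polygon: [(12,16) (89/5,16) (17,18) (12,244/13)]

1. After x ≥ 12: [(12,2) (15,2) (19,5) (19,13) (17,18) (12,244/13)]
2. After x ≤ 20: [(12,2) (15,2) (19,5) (19,13) (17,18) (12,244/13)]
3. After y ≥ 16: [(12,16) (89/5,16) (17,18) (12,244/13)]
4. After y ≤ 19: [(12,16) (89/5,16) (17,18) (12,244/13)]
5. Canonical ring: [(12,16) (89/5,16) (17,18) (12,244/13)]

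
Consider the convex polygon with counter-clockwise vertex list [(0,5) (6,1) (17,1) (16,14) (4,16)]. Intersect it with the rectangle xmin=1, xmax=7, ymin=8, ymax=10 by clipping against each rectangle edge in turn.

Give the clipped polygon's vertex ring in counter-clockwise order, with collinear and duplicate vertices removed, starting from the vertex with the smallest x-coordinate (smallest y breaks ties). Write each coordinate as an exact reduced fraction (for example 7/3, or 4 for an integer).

Clipped polygon: [(12/11,8) (7,8) (7,10) (20/11,10)]

1. After x ≥ 1: [(1,31/4) (1,13/3) (6,1) (17,1) (16,14) (4,16)]
2. After x ≤ 7: [(1,31/4) (1,13/3) (6,1) (7,1) (7,31/2) (4,16)]
3. After y ≥ 8: [(12/11,8) (7,8) (7,31/2) (4,16)]
4. After y ≤ 10: [(20/11,10) (12/11,8) (7,8) (7,10)]
5. Canonical ring: [(12/11,8) (7,8) (7,10) (20/11,10)]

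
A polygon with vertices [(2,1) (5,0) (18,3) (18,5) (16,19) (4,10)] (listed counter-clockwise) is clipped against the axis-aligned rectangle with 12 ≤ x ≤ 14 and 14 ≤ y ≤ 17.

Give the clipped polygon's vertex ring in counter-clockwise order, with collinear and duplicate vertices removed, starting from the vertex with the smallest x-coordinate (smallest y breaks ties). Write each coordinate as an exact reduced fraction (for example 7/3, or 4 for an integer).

Clipped polygon: [(12,14) (14,14) (14,17) (40/3,17) (12,16)]

1. After x ≥ 12: [(12,21/13) (18,3) (18,5) (16,19) (12,16)]
2. After x ≤ 14: [(12,21/13) (14,27/13) (14,35/2) (12,16)]
3. After y ≥ 14: [(12,14) (14,14) (14,35/2) (12,16)]
4. After y ≤ 17: [(12,14) (14,14) (14,17) (40/3,17) (12,16)]
5. Canonical ring: [(12,14) (14,14) (14,17) (40/3,17) (12,16)]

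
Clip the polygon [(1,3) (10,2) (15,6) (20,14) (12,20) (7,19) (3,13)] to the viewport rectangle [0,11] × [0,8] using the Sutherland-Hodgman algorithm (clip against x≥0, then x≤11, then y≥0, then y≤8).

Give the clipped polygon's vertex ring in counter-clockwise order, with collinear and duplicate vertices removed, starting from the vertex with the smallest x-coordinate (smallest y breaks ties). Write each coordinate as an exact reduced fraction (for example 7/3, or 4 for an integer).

Clipped polygon: [(1,3) (10,2) (11,14/5) (11,8) (2,8)]

1. After x ≥ 0: [(1,3) (10,2) (15,6) (20,14) (12,20) (7,19) (3,13)]
2. After x ≤ 11: [(1,3) (10,2) (11,14/5) (11,99/5) (7,19) (3,13)]
3. After y ≥ 0: [(1,3) (10,2) (11,14/5) (11,99/5) (7,19) (3,13)]
4. After y ≤ 8: [(2,8) (1,3) (10,2) (11,14/5) (11,8)]
5. Canonical ring: [(1,3) (10,2) (11,14/5) (11,8) (2,8)]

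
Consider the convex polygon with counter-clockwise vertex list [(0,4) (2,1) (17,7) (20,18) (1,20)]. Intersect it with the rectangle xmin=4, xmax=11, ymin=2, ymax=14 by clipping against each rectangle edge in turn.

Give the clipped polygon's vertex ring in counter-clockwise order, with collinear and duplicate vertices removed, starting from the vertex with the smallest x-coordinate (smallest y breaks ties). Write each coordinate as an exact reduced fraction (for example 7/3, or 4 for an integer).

1. After x ≥ 4: [(4,9/5) (17,7) (20,18) (4,374/19)]
2. After x ≤ 11: [(4,9/5) (11,23/5) (11,360/19) (4,374/19)]
3. After y ≥ 2: [(4,2) (9/2,2) (11,23/5) (11,360/19) (4,374/19)]
4. After y ≤ 14: [(4,14) (4,2) (9/2,2) (11,23/5) (11,14)]
5. Canonical ring: [(4,2) (9/2,2) (11,23/5) (11,14) (4,14)]

Clipped polygon: [(4,2) (9/2,2) (11,23/5) (11,14) (4,14)]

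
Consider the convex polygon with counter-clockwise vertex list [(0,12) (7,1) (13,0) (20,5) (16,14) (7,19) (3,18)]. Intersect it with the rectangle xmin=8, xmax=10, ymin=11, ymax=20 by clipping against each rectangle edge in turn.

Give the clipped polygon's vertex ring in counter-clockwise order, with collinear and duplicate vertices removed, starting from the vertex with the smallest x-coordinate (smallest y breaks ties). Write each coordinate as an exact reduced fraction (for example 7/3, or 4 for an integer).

1. After x ≥ 8: [(8,5/6) (13,0) (20,5) (16,14) (8,166/9)]
2. After x ≤ 10: [(8,5/6) (10,1/2) (10,52/3) (8,166/9)]
3. After y ≥ 11: [(8,11) (10,11) (10,52/3) (8,166/9)]
4. After y ≤ 20: [(8,11) (10,11) (10,52/3) (8,166/9)]
5. Canonical ring: [(8,11) (10,11) (10,52/3) (8,166/9)]

Clipped polygon: [(8,11) (10,11) (10,52/3) (8,166/9)]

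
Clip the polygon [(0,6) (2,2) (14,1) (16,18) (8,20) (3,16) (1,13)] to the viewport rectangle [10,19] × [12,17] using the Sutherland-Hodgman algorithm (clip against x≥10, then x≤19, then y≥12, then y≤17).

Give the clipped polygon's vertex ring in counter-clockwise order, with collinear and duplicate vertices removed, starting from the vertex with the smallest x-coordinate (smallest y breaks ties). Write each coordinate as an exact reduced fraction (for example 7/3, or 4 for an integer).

Clipped polygon: [(10,12) (260/17,12) (270/17,17) (10,17)]

1. After x ≥ 10: [(10,4/3) (14,1) (16,18) (10,39/2)]
2. After x ≤ 19: [(10,4/3) (14,1) (16,18) (10,39/2)]
3. After y ≥ 12: [(10,12) (260/17,12) (16,18) (10,39/2)]
4. After y ≤ 17: [(10,17) (10,12) (260/17,12) (270/17,17)]
5. Canonical ring: [(10,12) (260/17,12) (270/17,17) (10,17)]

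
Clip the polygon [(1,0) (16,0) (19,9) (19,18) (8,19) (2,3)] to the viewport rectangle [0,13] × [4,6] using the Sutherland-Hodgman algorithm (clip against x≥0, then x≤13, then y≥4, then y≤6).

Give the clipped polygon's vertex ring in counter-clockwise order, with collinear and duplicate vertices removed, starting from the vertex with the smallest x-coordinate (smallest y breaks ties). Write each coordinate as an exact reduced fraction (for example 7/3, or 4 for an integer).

Clipped polygon: [(19/8,4) (13,4) (13,6) (25/8,6)]

1. After x ≥ 0: [(1,0) (16,0) (19,9) (19,18) (8,19) (2,3)]
2. After x ≤ 13: [(1,0) (13,0) (13,204/11) (8,19) (2,3)]
3. After y ≥ 4: [(13,4) (13,204/11) (8,19) (19/8,4)]
4. After y ≤ 6: [(13,4) (13,6) (25/8,6) (19/8,4)]
5. Canonical ring: [(19/8,4) (13,4) (13,6) (25/8,6)]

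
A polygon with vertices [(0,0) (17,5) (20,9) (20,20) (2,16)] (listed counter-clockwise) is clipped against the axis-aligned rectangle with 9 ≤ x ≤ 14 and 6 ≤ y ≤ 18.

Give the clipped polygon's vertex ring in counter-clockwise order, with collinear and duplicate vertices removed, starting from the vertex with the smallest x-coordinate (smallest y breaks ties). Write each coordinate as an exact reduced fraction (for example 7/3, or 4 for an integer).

Clipped polygon: [(9,6) (14,6) (14,18) (11,18) (9,158/9)]

1. After x ≥ 9: [(9,45/17) (17,5) (20,9) (20,20) (9,158/9)]
2. After x ≤ 14: [(9,45/17) (14,70/17) (14,56/3) (9,158/9)]
3. After y ≥ 6: [(9,6) (14,6) (14,56/3) (9,158/9)]
4. After y ≤ 18: [(9,6) (14,6) (14,18) (11,18) (9,158/9)]
5. Canonical ring: [(9,6) (14,6) (14,18) (11,18) (9,158/9)]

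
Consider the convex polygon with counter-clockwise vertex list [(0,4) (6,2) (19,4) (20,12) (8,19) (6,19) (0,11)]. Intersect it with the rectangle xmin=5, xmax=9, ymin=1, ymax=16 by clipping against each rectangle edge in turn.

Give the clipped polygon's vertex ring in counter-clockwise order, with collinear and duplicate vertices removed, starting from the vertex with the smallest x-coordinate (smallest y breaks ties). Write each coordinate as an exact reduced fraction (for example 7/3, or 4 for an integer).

1. After x ≥ 5: [(5,7/3) (6,2) (19,4) (20,12) (8,19) (6,19) (5,53/3)]
2. After x ≤ 9: [(5,7/3) (6,2) (9,32/13) (9,221/12) (8,19) (6,19) (5,53/3)]
3. After y ≥ 1: [(5,7/3) (6,2) (9,32/13) (9,221/12) (8,19) (6,19) (5,53/3)]
4. After y ≤ 16: [(5,16) (5,7/3) (6,2) (9,32/13) (9,16)]
5. Canonical ring: [(5,7/3) (6,2) (9,32/13) (9,16) (5,16)]

Clipped polygon: [(5,7/3) (6,2) (9,32/13) (9,16) (5,16)]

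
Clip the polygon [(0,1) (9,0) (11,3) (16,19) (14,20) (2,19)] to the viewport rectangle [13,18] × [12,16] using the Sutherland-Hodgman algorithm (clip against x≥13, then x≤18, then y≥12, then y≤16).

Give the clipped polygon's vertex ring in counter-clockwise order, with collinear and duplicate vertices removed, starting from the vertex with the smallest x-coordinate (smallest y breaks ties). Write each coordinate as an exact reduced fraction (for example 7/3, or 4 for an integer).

1. After x ≥ 13: [(13,47/5) (16,19) (14,20) (13,239/12)]
2. After x ≤ 18: [(13,47/5) (16,19) (14,20) (13,239/12)]
3. After y ≥ 12: [(13,12) (221/16,12) (16,19) (14,20) (13,239/12)]
4. After y ≤ 16: [(13,16) (13,12) (221/16,12) (241/16,16)]
5. Canonical ring: [(13,12) (221/16,12) (241/16,16) (13,16)]

Clipped polygon: [(13,12) (221/16,12) (241/16,16) (13,16)]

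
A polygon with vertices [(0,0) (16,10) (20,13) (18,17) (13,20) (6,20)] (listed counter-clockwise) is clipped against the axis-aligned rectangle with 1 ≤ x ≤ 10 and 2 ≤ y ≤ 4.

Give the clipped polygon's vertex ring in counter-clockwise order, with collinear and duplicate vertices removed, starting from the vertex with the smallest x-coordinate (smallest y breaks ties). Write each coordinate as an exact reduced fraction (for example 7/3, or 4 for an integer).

1. After x ≥ 1: [(1,10/3) (1,5/8) (16,10) (20,13) (18,17) (13,20) (6,20)]
2. After x ≤ 10: [(1,10/3) (1,5/8) (10,25/4) (10,20) (6,20)]
3. After y ≥ 2: [(1,10/3) (1,2) (16/5,2) (10,25/4) (10,20) (6,20)]
4. After y ≤ 4: [(6/5,4) (1,10/3) (1,2) (16/5,2) (32/5,4)]
5. Canonical ring: [(1,2) (16/5,2) (32/5,4) (6/5,4) (1,10/3)]

Clipped polygon: [(1,2) (16/5,2) (32/5,4) (6/5,4) (1,10/3)]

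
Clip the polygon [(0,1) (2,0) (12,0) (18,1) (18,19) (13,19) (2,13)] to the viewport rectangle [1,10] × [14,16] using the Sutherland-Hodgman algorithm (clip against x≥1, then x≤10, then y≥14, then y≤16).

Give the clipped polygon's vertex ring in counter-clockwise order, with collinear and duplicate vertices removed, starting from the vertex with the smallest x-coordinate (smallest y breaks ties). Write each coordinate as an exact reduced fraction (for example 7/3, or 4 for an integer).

1. After x ≥ 1: [(1,7) (1,1/2) (2,0) (12,0) (18,1) (18,19) (13,19) (2,13)]
2. After x ≤ 10: [(1,7) (1,1/2) (2,0) (10,0) (10,191/11) (2,13)]
3. After y ≥ 14: [(10,14) (10,191/11) (23/6,14)]
4. After y ≤ 16: [(10,14) (10,16) (15/2,16) (23/6,14)]
5. Canonical ring: [(23/6,14) (10,14) (10,16) (15/2,16)]

Clipped polygon: [(23/6,14) (10,14) (10,16) (15/2,16)]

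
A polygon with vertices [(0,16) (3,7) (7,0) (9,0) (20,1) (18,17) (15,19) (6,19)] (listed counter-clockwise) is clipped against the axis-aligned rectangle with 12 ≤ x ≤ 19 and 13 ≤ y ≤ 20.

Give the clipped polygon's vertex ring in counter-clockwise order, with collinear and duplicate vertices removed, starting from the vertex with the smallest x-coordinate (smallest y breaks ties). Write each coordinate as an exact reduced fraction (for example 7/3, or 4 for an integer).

1. After x ≥ 12: [(12,3/11) (20,1) (18,17) (15,19) (12,19)]
2. After x ≤ 19: [(12,3/11) (19,10/11) (19,9) (18,17) (15,19) (12,19)]
3. After y ≥ 13: [(12,13) (37/2,13) (18,17) (15,19) (12,19)]
4. After y ≤ 20: [(12,13) (37/2,13) (18,17) (15,19) (12,19)]
5. Canonical ring: [(12,13) (37/2,13) (18,17) (15,19) (12,19)]

Clipped polygon: [(12,13) (37/2,13) (18,17) (15,19) (12,19)]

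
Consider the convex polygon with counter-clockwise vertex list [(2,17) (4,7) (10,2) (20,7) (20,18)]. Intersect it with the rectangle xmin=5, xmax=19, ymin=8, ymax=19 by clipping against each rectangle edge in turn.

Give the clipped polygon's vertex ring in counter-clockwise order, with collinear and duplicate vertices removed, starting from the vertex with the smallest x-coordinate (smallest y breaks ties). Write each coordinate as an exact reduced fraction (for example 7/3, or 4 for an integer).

1. After x ≥ 5: [(5,103/6) (5,37/6) (10,2) (20,7) (20,18)]
2. After x ≤ 19: [(19,323/18) (5,103/6) (5,37/6) (10,2) (19,13/2)]
3. After y ≥ 8: [(19,8) (19,323/18) (5,103/6) (5,8)]
4. After y ≤ 19: [(19,8) (19,323/18) (5,103/6) (5,8)]
5. Canonical ring: [(5,8) (19,8) (19,323/18) (5,103/6)]

Clipped polygon: [(5,8) (19,8) (19,323/18) (5,103/6)]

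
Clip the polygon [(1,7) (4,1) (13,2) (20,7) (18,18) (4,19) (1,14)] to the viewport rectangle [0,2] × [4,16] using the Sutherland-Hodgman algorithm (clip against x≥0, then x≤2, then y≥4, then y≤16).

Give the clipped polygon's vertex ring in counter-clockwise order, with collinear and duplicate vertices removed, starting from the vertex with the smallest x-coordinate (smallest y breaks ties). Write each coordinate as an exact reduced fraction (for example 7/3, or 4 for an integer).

Clipped polygon: [(1,7) (2,5) (2,47/3) (1,14)]

1. After x ≥ 0: [(1,7) (4,1) (13,2) (20,7) (18,18) (4,19) (1,14)]
2. After x ≤ 2: [(1,7) (2,5) (2,47/3) (1,14)]
3. After y ≥ 4: [(1,7) (2,5) (2,47/3) (1,14)]
4. After y ≤ 16: [(1,7) (2,5) (2,47/3) (1,14)]
5. Canonical ring: [(1,7) (2,5) (2,47/3) (1,14)]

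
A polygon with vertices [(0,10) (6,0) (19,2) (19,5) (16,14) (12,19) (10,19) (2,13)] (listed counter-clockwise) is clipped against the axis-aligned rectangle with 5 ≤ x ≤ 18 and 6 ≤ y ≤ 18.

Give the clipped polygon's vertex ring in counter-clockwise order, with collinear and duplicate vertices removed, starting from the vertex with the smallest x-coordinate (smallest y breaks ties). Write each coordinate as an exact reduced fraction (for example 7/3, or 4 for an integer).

1. After x ≥ 5: [(5,5/3) (6,0) (19,2) (19,5) (16,14) (12,19) (10,19) (5,61/4)]
2. After x ≤ 18: [(5,5/3) (6,0) (18,24/13) (18,8) (16,14) (12,19) (10,19) (5,61/4)]
3. After y ≥ 6: [(5,6) (18,6) (18,8) (16,14) (12,19) (10,19) (5,61/4)]
4. After y ≤ 18: [(5,6) (18,6) (18,8) (16,14) (64/5,18) (26/3,18) (5,61/4)]
5. Canonical ring: [(5,6) (18,6) (18,8) (16,14) (64/5,18) (26/3,18) (5,61/4)]

Clipped polygon: [(5,6) (18,6) (18,8) (16,14) (64/5,18) (26/3,18) (5,61/4)]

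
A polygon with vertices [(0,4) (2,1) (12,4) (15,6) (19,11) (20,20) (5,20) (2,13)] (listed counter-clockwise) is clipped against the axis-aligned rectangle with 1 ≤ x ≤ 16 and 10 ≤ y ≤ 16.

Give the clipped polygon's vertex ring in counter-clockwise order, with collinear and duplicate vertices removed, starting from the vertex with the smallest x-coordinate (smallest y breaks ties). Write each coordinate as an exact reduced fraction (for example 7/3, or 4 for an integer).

Clipped polygon: [(4/3,10) (16,10) (16,16) (23/7,16) (2,13)]

1. After x ≥ 1: [(1,17/2) (1,5/2) (2,1) (12,4) (15,6) (19,11) (20,20) (5,20) (2,13)]
2. After x ≤ 16: [(1,17/2) (1,5/2) (2,1) (12,4) (15,6) (16,29/4) (16,20) (5,20) (2,13)]
3. After y ≥ 10: [(4/3,10) (16,10) (16,20) (5,20) (2,13)]
4. After y ≤ 16: [(4/3,10) (16,10) (16,16) (23/7,16) (2,13)]
5. Canonical ring: [(4/3,10) (16,10) (16,16) (23/7,16) (2,13)]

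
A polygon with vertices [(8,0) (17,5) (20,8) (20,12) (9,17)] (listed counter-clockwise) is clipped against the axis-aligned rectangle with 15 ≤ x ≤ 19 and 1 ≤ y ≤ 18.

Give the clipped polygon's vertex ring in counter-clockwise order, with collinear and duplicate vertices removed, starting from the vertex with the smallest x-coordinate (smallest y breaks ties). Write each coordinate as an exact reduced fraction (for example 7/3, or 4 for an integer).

Clipped polygon: [(15,35/9) (17,5) (19,7) (19,137/11) (15,157/11)]

1. After x ≥ 15: [(15,35/9) (17,5) (20,8) (20,12) (15,157/11)]
2. After x ≤ 19: [(15,35/9) (17,5) (19,7) (19,137/11) (15,157/11)]
3. After y ≥ 1: [(15,35/9) (17,5) (19,7) (19,137/11) (15,157/11)]
4. After y ≤ 18: [(15,35/9) (17,5) (19,7) (19,137/11) (15,157/11)]
5. Canonical ring: [(15,35/9) (17,5) (19,7) (19,137/11) (15,157/11)]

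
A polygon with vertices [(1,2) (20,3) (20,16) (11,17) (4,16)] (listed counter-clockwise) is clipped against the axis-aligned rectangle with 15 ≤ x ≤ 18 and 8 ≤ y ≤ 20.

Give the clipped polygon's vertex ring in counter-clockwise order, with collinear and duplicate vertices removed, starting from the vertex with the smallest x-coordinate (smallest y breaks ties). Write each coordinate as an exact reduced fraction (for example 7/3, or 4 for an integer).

Clipped polygon: [(15,8) (18,8) (18,146/9) (15,149/9)]

1. After x ≥ 15: [(15,52/19) (20,3) (20,16) (15,149/9)]
2. After x ≤ 18: [(15,52/19) (18,55/19) (18,146/9) (15,149/9)]
3. After y ≥ 8: [(15,8) (18,8) (18,146/9) (15,149/9)]
4. After y ≤ 20: [(15,8) (18,8) (18,146/9) (15,149/9)]
5. Canonical ring: [(15,8) (18,8) (18,146/9) (15,149/9)]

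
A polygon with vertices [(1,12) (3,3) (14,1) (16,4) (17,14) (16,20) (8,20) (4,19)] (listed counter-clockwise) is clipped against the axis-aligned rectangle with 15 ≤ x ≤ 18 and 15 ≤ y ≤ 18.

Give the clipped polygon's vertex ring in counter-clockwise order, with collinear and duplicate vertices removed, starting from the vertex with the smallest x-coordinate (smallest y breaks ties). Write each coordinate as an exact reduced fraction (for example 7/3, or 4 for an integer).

1. After x ≥ 15: [(15,5/2) (16,4) (17,14) (16,20) (15,20)]
2. After x ≤ 18: [(15,5/2) (16,4) (17,14) (16,20) (15,20)]
3. After y ≥ 15: [(15,15) (101/6,15) (16,20) (15,20)]
4. After y ≤ 18: [(15,18) (15,15) (101/6,15) (49/3,18)]
5. Canonical ring: [(15,15) (101/6,15) (49/3,18) (15,18)]

Clipped polygon: [(15,15) (101/6,15) (49/3,18) (15,18)]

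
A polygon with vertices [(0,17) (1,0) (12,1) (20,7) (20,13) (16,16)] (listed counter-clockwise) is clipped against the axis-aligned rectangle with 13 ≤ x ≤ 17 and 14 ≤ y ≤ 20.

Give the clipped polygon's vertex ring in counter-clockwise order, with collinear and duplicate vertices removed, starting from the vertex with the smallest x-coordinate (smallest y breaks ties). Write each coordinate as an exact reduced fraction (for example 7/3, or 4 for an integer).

1. After x ≥ 13: [(13,259/16) (13,7/4) (20,7) (20,13) (16,16)]
2. After x ≤ 17: [(13,259/16) (13,7/4) (17,19/4) (17,61/4) (16,16)]
3. After y ≥ 14: [(13,259/16) (13,14) (17,14) (17,61/4) (16,16)]
4. After y ≤ 20: [(13,259/16) (13,14) (17,14) (17,61/4) (16,16)]
5. Canonical ring: [(13,14) (17,14) (17,61/4) (16,16) (13,259/16)]

Clipped polygon: [(13,14) (17,14) (17,61/4) (16,16) (13,259/16)]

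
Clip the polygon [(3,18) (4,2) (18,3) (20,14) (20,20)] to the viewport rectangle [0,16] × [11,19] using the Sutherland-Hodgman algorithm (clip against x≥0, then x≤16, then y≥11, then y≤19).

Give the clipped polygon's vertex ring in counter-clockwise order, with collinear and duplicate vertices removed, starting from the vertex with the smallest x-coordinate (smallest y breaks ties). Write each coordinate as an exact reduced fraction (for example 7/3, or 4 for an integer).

1. After x ≥ 0: [(3,18) (4,2) (18,3) (20,14) (20,20)]
2. After x ≤ 16: [(16,332/17) (3,18) (4,2) (16,20/7)]
3. After y ≥ 11: [(16,11) (16,332/17) (3,18) (55/16,11)]
4. After y ≤ 19: [(16,11) (16,19) (23/2,19) (3,18) (55/16,11)]
5. Canonical ring: [(3,18) (55/16,11) (16,11) (16,19) (23/2,19)]

Clipped polygon: [(3,18) (55/16,11) (16,11) (16,19) (23/2,19)]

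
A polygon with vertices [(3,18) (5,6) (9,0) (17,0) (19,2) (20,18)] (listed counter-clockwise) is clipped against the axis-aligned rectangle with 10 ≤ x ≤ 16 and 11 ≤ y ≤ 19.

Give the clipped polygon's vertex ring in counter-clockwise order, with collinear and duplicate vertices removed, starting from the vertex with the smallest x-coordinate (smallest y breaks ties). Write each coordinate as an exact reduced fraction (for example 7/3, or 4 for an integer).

Clipped polygon: [(10,11) (16,11) (16,18) (10,18)]

1. After x ≥ 10: [(10,18) (10,0) (17,0) (19,2) (20,18)]
2. After x ≤ 16: [(16,18) (10,18) (10,0) (16,0)]
3. After y ≥ 11: [(16,11) (16,18) (10,18) (10,11)]
4. After y ≤ 19: [(16,11) (16,18) (10,18) (10,11)]
5. Canonical ring: [(10,11) (16,11) (16,18) (10,18)]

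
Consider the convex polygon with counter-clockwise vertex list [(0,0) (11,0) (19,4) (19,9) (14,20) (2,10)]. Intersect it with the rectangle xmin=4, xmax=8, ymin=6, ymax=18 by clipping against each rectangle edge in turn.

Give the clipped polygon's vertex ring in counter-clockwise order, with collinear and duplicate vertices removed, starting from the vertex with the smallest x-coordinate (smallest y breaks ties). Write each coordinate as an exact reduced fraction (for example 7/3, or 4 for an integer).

1. After x ≥ 4: [(4,0) (11,0) (19,4) (19,9) (14,20) (4,35/3)]
2. After x ≤ 8: [(4,0) (8,0) (8,15) (4,35/3)]
3. After y ≥ 6: [(4,6) (8,6) (8,15) (4,35/3)]
4. After y ≤ 18: [(4,6) (8,6) (8,15) (4,35/3)]
5. Canonical ring: [(4,6) (8,6) (8,15) (4,35/3)]

Clipped polygon: [(4,6) (8,6) (8,15) (4,35/3)]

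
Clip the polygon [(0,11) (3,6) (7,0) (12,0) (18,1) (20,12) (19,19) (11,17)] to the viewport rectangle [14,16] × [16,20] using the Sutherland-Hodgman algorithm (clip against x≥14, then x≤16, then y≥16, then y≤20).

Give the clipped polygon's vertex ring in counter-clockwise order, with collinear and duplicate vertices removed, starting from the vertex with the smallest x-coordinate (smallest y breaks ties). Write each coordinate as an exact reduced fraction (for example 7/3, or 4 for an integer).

1. After x ≥ 14: [(14,1/3) (18,1) (20,12) (19,19) (14,71/4)]
2. After x ≤ 16: [(14,1/3) (16,2/3) (16,73/4) (14,71/4)]
3. After y ≥ 16: [(14,16) (16,16) (16,73/4) (14,71/4)]
4. After y ≤ 20: [(14,16) (16,16) (16,73/4) (14,71/4)]
5. Canonical ring: [(14,16) (16,16) (16,73/4) (14,71/4)]

Clipped polygon: [(14,16) (16,16) (16,73/4) (14,71/4)]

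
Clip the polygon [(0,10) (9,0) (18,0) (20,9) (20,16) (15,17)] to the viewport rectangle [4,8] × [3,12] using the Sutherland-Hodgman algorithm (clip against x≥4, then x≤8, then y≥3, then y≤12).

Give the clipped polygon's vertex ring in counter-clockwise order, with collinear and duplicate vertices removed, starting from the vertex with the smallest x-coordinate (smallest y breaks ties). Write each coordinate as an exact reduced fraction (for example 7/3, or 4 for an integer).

1. After x ≥ 4: [(4,178/15) (4,50/9) (9,0) (18,0) (20,9) (20,16) (15,17)]
2. After x ≤ 8: [(8,206/15) (4,178/15) (4,50/9) (8,10/9)]
3. After y ≥ 3: [(8,3) (8,206/15) (4,178/15) (4,50/9) (63/10,3)]
4. After y ≤ 12: [(8,3) (8,12) (30/7,12) (4,178/15) (4,50/9) (63/10,3)]
5. Canonical ring: [(4,50/9) (63/10,3) (8,3) (8,12) (30/7,12) (4,178/15)]

Clipped polygon: [(4,50/9) (63/10,3) (8,3) (8,12) (30/7,12) (4,178/15)]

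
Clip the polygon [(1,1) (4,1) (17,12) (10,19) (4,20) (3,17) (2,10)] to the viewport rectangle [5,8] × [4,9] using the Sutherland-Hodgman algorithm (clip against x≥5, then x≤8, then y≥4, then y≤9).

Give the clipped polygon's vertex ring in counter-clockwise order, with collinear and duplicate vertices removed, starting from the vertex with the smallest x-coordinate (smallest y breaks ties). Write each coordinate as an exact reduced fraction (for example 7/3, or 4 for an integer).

Clipped polygon: [(5,4) (83/11,4) (8,57/13) (8,9) (5,9)]

1. After x ≥ 5: [(5,24/13) (17,12) (10,19) (5,119/6)]
2. After x ≤ 8: [(5,24/13) (8,57/13) (8,58/3) (5,119/6)]
3. After y ≥ 4: [(5,4) (83/11,4) (8,57/13) (8,58/3) (5,119/6)]
4. After y ≤ 9: [(5,9) (5,4) (83/11,4) (8,57/13) (8,9)]
5. Canonical ring: [(5,4) (83/11,4) (8,57/13) (8,9) (5,9)]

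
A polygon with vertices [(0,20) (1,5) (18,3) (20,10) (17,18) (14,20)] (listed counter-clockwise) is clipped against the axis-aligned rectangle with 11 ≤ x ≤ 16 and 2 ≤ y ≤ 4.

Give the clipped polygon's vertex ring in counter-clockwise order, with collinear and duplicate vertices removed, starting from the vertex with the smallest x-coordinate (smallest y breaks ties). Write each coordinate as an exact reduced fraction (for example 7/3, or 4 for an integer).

Clipped polygon: [(11,65/17) (16,55/17) (16,4) (11,4)]

1. After x ≥ 11: [(11,20) (11,65/17) (18,3) (20,10) (17,18) (14,20)]
2. After x ≤ 16: [(11,20) (11,65/17) (16,55/17) (16,56/3) (14,20)]
3. After y ≥ 2: [(11,20) (11,65/17) (16,55/17) (16,56/3) (14,20)]
4. After y ≤ 4: [(11,4) (11,65/17) (16,55/17) (16,4)]
5. Canonical ring: [(11,65/17) (16,55/17) (16,4) (11,4)]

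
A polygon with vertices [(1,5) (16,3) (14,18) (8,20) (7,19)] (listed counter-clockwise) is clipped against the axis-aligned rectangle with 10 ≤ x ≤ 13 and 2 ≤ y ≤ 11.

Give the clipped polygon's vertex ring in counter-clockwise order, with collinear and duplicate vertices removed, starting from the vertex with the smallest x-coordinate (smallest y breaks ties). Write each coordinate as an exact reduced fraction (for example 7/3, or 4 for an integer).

1. After x ≥ 10: [(10,19/5) (16,3) (14,18) (10,58/3)]
2. After x ≤ 13: [(10,19/5) (13,17/5) (13,55/3) (10,58/3)]
3. After y ≥ 2: [(10,19/5) (13,17/5) (13,55/3) (10,58/3)]
4. After y ≤ 11: [(10,11) (10,19/5) (13,17/5) (13,11)]
5. Canonical ring: [(10,19/5) (13,17/5) (13,11) (10,11)]

Clipped polygon: [(10,19/5) (13,17/5) (13,11) (10,11)]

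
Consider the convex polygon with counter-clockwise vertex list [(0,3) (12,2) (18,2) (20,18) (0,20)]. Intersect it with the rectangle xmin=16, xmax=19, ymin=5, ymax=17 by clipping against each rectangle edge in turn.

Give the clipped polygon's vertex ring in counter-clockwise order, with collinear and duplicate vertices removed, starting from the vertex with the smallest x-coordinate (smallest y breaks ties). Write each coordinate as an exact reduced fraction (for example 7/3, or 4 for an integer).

1. After x ≥ 16: [(16,2) (18,2) (20,18) (16,92/5)]
2. After x ≤ 19: [(16,2) (18,2) (19,10) (19,181/10) (16,92/5)]
3. After y ≥ 5: [(16,5) (147/8,5) (19,10) (19,181/10) (16,92/5)]
4. After y ≤ 17: [(16,17) (16,5) (147/8,5) (19,10) (19,17)]
5. Canonical ring: [(16,5) (147/8,5) (19,10) (19,17) (16,17)]

Clipped polygon: [(16,5) (147/8,5) (19,10) (19,17) (16,17)]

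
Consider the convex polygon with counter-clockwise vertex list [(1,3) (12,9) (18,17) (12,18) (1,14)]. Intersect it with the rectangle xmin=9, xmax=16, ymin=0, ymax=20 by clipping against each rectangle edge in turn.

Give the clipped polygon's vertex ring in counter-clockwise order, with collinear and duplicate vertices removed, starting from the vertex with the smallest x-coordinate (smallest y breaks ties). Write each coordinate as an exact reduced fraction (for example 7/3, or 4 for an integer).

1. After x ≥ 9: [(9,81/11) (12,9) (18,17) (12,18) (9,186/11)]
2. After x ≤ 16: [(9,81/11) (12,9) (16,43/3) (16,52/3) (12,18) (9,186/11)]
3. After y ≥ 0: [(9,81/11) (12,9) (16,43/3) (16,52/3) (12,18) (9,186/11)]
4. After y ≤ 20: [(9,81/11) (12,9) (16,43/3) (16,52/3) (12,18) (9,186/11)]
5. Canonical ring: [(9,81/11) (12,9) (16,43/3) (16,52/3) (12,18) (9,186/11)]

Clipped polygon: [(9,81/11) (12,9) (16,43/3) (16,52/3) (12,18) (9,186/11)]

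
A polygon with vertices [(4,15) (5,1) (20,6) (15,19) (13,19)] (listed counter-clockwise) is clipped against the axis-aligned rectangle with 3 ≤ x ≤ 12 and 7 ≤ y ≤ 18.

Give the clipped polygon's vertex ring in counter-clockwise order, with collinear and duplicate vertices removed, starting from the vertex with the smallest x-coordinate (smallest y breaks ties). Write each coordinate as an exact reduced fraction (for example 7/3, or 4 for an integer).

Clipped polygon: [(4,15) (32/7,7) (12,7) (12,18) (43/4,18)]

1. After x ≥ 3: [(4,15) (5,1) (20,6) (15,19) (13,19)]
2. After x ≤ 12: [(12,167/9) (4,15) (5,1) (12,10/3)]
3. After y ≥ 7: [(12,7) (12,167/9) (4,15) (32/7,7)]
4. After y ≤ 18: [(12,7) (12,18) (43/4,18) (4,15) (32/7,7)]
5. Canonical ring: [(4,15) (32/7,7) (12,7) (12,18) (43/4,18)]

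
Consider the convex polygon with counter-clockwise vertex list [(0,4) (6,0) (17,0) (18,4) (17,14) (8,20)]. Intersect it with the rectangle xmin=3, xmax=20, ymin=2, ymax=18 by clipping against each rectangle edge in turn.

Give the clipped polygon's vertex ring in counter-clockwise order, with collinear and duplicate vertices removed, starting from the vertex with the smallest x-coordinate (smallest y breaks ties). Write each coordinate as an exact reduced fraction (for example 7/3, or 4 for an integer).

1. After x ≥ 3: [(3,10) (3,2) (6,0) (17,0) (18,4) (17,14) (8,20)]
2. After x ≤ 20: [(3,10) (3,2) (6,0) (17,0) (18,4) (17,14) (8,20)]
3. After y ≥ 2: [(3,10) (3,2) (3,2) (35/2,2) (18,4) (17,14) (8,20)]
4. After y ≤ 18: [(7,18) (3,10) (3,2) (3,2) (35/2,2) (18,4) (17,14) (11,18)]
5. Canonical ring: [(3,2) (35/2,2) (18,4) (17,14) (11,18) (7,18) (3,10)]

Clipped polygon: [(3,2) (35/2,2) (18,4) (17,14) (11,18) (7,18) (3,10)]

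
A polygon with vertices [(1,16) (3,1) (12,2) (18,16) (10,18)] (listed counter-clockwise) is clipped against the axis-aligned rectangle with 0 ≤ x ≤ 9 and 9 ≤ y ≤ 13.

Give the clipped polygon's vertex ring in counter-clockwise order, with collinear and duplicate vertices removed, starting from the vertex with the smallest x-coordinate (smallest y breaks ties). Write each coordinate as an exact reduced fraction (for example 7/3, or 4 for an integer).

Clipped polygon: [(7/5,13) (29/15,9) (9,9) (9,13)]

1. After x ≥ 0: [(1,16) (3,1) (12,2) (18,16) (10,18)]
2. After x ≤ 9: [(9,160/9) (1,16) (3,1) (9,5/3)]
3. After y ≥ 9: [(9,9) (9,160/9) (1,16) (29/15,9)]
4. After y ≤ 13: [(9,9) (9,13) (7/5,13) (29/15,9)]
5. Canonical ring: [(7/5,13) (29/15,9) (9,9) (9,13)]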